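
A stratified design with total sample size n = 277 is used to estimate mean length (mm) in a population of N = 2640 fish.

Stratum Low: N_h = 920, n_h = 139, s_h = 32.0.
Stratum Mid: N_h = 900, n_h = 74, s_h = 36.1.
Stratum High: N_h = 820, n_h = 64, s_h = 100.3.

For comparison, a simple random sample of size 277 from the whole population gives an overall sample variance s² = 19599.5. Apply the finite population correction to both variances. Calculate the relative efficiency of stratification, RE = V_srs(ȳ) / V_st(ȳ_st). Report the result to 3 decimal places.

V̂(ȳ_st) = Σ W_h² (1 − n_h/N_h) s_h²/n_h, with W_h = N_h/N and N = 2640:
  stratum Low: (920/2640)²·(1 − 139/920)·32.0²/139 = 0.75948
  stratum Mid: (900/2640)²·(1 − 74/900)·36.1²/74 = 1.87844
  stratum High: (820/2640)²·(1 − 64/820)·100.3²/64 = 13.9814
V_st = 16.6193
V_srs = (1 − 277/2640)·19599.5/277 = 63.3323
Relative efficiency = V_srs / V_st = 63.3323/16.6193 = 3.8108

RE ≈ 3.811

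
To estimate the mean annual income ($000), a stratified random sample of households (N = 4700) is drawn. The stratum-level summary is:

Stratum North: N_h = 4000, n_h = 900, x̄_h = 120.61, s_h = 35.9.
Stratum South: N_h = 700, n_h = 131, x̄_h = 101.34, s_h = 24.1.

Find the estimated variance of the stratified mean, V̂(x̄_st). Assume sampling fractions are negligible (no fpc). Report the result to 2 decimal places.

V̂(x̄_st) = Σ W_h² s_h²/n_h, with W_h = N_h/N and N = 4700:
  stratum North: (4000/4700)²·35.9²/900 = 1.03722
  stratum South: (700/4700)²·24.1²/131 = 0.0983475
V̂(x̄_st) = 1.13557

V̂(x̄_st) ≈ 1.14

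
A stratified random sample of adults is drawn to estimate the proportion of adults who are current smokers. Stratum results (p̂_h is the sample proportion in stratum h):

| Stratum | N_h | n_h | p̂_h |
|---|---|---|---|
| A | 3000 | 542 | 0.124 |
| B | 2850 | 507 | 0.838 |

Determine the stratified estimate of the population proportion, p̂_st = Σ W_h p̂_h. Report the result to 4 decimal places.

N = 5850; stratum weights W_h = N_h/N.
p̂_st = Σ W_h p̂_h = (3000·0.124 + 2850·0.838)/5850 = 0.47185

p̂_st ≈ 0.4718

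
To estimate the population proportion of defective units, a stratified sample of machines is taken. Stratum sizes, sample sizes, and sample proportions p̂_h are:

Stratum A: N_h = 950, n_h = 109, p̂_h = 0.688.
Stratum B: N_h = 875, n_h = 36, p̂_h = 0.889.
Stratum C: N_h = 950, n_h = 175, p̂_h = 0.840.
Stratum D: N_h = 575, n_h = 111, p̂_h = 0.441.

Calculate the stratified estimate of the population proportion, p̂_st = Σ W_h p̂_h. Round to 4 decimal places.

p̂_st ≈ 0.7412

N = 3350; stratum weights W_h = N_h/N.
p̂_st = Σ W_h p̂_h = (950·0.688 + 875·0.889 + 950·0.840 + 575·0.441)/3350 = 0.74121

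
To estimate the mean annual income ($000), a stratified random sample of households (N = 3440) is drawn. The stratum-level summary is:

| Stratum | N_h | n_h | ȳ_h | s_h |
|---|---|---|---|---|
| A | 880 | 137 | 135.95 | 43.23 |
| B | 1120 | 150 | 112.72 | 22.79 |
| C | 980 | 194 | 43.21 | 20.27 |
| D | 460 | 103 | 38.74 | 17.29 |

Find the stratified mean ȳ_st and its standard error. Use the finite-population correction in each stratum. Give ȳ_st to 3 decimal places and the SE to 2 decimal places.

ȳ_st ≈ 88.968, SE ≈ 1.12

ȳ_st = Σ W_h ȳ_h = (880·135.95 + 1120·112.72 + 980·43.21 + 460·38.74)/3440 = 88.96762
V̂(ȳ_st) = Σ W_h² (1 − n_h/N_h) s_h²/n_h, with W_h = N_h/N and N = 3440:
  stratum A: (880/3440)²·(1 − 137/880)·43.23²/137 = 0.75371
  stratum B: (1120/3440)²·(1 − 150/1120)·22.79²/150 = 0.317885
  stratum C: (980/3440)²·(1 − 194/980)·20.27²/194 = 0.13786
  stratum D: (460/3440)²·(1 − 103/460)·17.29²/103 = 0.0402774
V̂(ȳ_st) = 1.24973
SE(ȳ_st) = √1.24973 = 1.11791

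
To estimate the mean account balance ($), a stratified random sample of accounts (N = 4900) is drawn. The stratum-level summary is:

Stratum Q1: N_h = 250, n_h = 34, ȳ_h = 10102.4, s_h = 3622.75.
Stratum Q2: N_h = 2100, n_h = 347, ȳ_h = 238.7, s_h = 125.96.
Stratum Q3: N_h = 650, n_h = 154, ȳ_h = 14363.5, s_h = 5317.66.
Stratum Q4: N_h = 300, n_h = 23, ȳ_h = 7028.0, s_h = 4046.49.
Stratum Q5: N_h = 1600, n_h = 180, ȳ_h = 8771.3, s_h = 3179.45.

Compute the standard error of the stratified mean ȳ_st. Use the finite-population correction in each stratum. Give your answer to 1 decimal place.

V̂(ȳ_st) = Σ W_h² (1 − n_h/N_h) s_h²/n_h, with W_h = N_h/N and N = 4900:
  stratum Q1: (250/4900)²·(1 − 34/250)·3622.75²/34 = 868.159
  stratum Q2: (2100/4900)²·(1 − 347/2100)·125.96²/347 = 7.01043
  stratum Q3: (650/4900)²·(1 − 154/650)·5317.66²/154 = 2465.6
  stratum Q4: (300/4900)²·(1 − 23/300)·4046.49²/23 = 2463.98
  stratum Q5: (1600/4900)²·(1 − 180/1600)·3179.45²/180 = 5314.32
V̂(ȳ_st) = 11119.1
SE(ȳ_st) = √11119.1 = 105.447

SE(ȳ_st) ≈ 105.4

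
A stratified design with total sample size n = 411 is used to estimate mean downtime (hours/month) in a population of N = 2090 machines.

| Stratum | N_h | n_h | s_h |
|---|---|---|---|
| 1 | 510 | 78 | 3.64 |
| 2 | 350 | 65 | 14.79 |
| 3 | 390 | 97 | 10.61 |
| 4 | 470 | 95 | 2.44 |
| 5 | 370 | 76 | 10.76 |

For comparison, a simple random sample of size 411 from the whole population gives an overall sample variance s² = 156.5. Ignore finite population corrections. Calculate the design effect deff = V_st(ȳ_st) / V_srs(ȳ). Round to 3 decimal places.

deff ≈ 0.514

V̂(ȳ_st) = Σ W_h² s_h²/n_h, with W_h = N_h/N and N = 2090:
  stratum 1: (510/2090)²·3.64²/78 = 0.0101148
  stratum 2: (350/2090)²·14.79²/65 = 0.0943771
  stratum 3: (390/2090)²·10.61²/97 = 0.0404106
  stratum 4: (470/2090)²·2.44²/95 = 0.00316927
  stratum 5: (370/2090)²·10.76²/76 = 0.0477443
V_st = 0.195816
V_srs = s²/n = 156.5/411 = 0.380779
deff = V_st / V_srs = 0.195816/0.380779 = 0.5143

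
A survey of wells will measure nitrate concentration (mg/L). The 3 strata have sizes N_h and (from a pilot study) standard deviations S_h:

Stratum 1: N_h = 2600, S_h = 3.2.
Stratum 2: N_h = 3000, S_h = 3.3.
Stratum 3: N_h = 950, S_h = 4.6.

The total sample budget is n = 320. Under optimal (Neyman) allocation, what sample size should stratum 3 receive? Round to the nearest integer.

62

Neyman allocation: n_h = n · N_h S_h / Σ N_i S_i, with n = 320.
  stratum 1: N_h·S_h = 2600·3.2 = 8320.00
  stratum 2: N_h·S_h = 3000·3.3 = 9900.00
  stratum 3: N_h·S_h = 950·4.6 = 4370.00
Σ N_h S_h = 22590.00
n for stratum 3 = 320·4370.00/22590.00 = 61.903 → 62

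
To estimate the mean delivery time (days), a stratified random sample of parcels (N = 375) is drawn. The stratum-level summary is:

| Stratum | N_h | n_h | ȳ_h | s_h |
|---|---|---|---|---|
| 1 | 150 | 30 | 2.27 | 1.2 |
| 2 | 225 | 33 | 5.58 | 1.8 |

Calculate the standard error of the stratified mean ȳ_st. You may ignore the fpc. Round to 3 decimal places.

V̂(ȳ_st) = Σ W_h² s_h²/n_h, with W_h = N_h/N and N = 375:
  stratum 1: (150/375)²·1.2²/30 = 0.00768
  stratum 2: (225/375)²·1.8²/33 = 0.0353455
V̂(ȳ_st) = 0.0430255
SE(ȳ_st) = √0.0430255 = 0.207426

SE(ȳ_st) ≈ 0.207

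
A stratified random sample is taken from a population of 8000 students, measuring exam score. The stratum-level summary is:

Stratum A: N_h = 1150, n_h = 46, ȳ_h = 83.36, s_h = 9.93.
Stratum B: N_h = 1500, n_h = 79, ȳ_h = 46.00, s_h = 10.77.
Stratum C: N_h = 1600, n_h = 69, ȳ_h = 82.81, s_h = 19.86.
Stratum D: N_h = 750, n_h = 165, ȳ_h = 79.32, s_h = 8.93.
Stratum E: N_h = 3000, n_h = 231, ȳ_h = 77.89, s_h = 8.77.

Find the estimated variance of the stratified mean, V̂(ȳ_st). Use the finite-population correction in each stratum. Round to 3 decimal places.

V̂(ȳ_st) = Σ W_h² (1 − n_h/N_h) s_h²/n_h, with W_h = N_h/N and N = 8000:
  stratum A: (1150/8000)²·(1 − 46/1150)·9.93²/46 = 0.0425234
  stratum B: (1500/8000)²·(1 − 79/1500)·10.77²/79 = 0.0489001
  stratum C: (1600/8000)²·(1 − 69/1600)·19.86²/69 = 0.218789
  stratum D: (750/8000)²·(1 − 165/750)·8.93²/165 = 0.00331326
  stratum E: (3000/8000)²·(1 − 231/3000)·8.77²/231 = 0.0432167
V̂(ȳ_st) = 0.356742

V̂(ȳ_st) ≈ 0.357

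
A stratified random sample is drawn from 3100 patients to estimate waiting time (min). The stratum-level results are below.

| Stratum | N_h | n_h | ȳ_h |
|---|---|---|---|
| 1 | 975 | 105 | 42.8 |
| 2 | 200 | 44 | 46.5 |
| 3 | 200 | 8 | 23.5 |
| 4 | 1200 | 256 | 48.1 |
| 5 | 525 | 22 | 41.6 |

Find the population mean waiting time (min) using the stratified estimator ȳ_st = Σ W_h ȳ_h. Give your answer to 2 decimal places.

ȳ_st ≈ 43.64

N = Σ N_h = 3100. Stratum weights W_h = N_h/N.
ȳ_st = (975·42.8 + 200·46.5 + 200·23.5 + 1200·48.1 + 525·41.6) / 3100 = 43.6419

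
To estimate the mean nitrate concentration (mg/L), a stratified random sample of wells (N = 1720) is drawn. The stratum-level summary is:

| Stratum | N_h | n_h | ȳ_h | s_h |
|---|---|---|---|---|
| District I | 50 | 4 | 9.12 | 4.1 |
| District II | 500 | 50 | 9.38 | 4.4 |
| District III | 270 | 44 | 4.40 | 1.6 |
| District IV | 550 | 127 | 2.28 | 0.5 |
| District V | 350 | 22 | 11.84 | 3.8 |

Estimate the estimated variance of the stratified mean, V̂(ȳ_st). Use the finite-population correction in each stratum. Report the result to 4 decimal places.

V̂(ȳ_st) ≈ 0.0595

V̂(ȳ_st) = Σ W_h² (1 − n_h/N_h) s_h²/n_h, with W_h = N_h/N and N = 1720:
  stratum District I: (50/1720)²·(1 − 4/50)·4.1²/4 = 0.00326722
  stratum District II: (500/1720)²·(1 − 50/500)·4.4²/50 = 0.0294484
  stratum District III: (270/1720)²·(1 − 44/270)·1.6²/44 = 0.00120006
  stratum District IV: (550/1720)²·(1 − 127/550)·0.5²/127 = 0.000154804
  stratum District V: (350/1720)²·(1 − 22/350)·3.8²/22 = 0.02547
V̂(ȳ_st) = 0.0595405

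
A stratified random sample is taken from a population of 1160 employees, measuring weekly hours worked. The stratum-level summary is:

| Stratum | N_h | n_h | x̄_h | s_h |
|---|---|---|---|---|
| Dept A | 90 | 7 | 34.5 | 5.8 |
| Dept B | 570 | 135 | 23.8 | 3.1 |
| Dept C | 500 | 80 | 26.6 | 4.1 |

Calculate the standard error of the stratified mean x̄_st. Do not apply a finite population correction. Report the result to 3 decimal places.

V̂(x̄_st) = Σ W_h² s_h²/n_h, with W_h = N_h/N and N = 1160:
  stratum Dept A: (90/1160)²·5.8²/7 = 0.0289286
  stratum Dept B: (570/1160)²·3.1²/135 = 0.0171879
  stratum Dept C: (500/1160)²·4.1²/80 = 0.0390393
V̂(x̄_st) = 0.0851558
SE(x̄_st) = √0.0851558 = 0.291815

SE(x̄_st) ≈ 0.292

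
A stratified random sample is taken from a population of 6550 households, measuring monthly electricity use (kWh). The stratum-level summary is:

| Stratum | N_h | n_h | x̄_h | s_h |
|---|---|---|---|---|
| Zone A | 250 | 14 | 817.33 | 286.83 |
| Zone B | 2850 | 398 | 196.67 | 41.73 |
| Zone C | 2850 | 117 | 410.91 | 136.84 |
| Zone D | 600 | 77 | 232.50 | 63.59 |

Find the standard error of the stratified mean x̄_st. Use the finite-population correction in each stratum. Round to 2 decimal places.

SE(x̄_st) ≈ 6.18

V̂(x̄_st) = Σ W_h² (1 − n_h/N_h) s_h²/n_h, with W_h = N_h/N and N = 6550:
  stratum Zone A: (250/6550)²·(1 − 14/250)·286.83²/14 = 8.08147
  stratum Zone B: (2850/6550)²·(1 − 398/2850)·41.73²/398 = 0.712683
  stratum Zone C: (2850/6550)²·(1 − 117/2850)·136.84²/117 = 29.0564
  stratum Zone D: (600/6550)²·(1 − 77/600)·63.59²/77 = 0.384111
V̂(x̄_st) = 38.2347
SE(x̄_st) = √38.2347 = 6.18342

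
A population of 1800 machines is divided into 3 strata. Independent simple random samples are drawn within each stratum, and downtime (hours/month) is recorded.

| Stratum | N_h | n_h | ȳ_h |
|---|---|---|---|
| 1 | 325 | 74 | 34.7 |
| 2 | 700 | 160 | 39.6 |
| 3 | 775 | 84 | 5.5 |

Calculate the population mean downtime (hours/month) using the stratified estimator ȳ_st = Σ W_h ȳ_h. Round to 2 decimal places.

N = Σ N_h = 1800. Stratum weights W_h = N_h/N.
ȳ_st = (325·34.7 + 700·39.6 + 775·5.5) / 1800 = 24.0333

ȳ_st ≈ 24.03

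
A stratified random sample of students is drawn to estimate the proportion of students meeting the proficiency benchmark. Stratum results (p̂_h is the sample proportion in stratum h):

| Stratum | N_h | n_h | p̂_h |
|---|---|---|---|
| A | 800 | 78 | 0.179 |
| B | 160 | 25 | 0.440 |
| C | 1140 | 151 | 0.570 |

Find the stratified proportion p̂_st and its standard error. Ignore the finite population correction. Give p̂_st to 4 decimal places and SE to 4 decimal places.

N = 2100; stratum weights W_h = N_h/N.
p̂_st = Σ W_h p̂_h = (800·0.179 + 160·0.440 + 1140·0.570)/2100 = 0.41114
V̂(p̂_st) = Σ W_h² p̂_h(1−p̂_h)/(n_h−1):
  stratum A: (800/2100)²·0.179·0.821/77 = 0.000276979
  stratum B: (160/2100)²·0.440·0.560/24 = 5.95979e-05
  stratum C: (1140/2100)²·0.570·0.430/150 = 0.00048153
V̂(p̂_st) = 0.000818107; SE = √V̂ = 0.0286026

p̂_st ≈ 0.4111, SE ≈ 0.0286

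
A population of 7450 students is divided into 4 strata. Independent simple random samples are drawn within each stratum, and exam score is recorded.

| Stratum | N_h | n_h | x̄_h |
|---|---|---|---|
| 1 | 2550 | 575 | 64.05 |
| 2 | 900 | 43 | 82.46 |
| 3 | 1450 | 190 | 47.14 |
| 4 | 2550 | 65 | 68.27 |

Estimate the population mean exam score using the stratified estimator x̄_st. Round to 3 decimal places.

x̄_st ≈ 64.427

N = Σ N_h = 7450. Stratum weights W_h = N_h/N.
x̄_st = (2550·64.05 + 900·82.46 + 1450·47.14 + 2550·68.27) / 7450 = 64.42725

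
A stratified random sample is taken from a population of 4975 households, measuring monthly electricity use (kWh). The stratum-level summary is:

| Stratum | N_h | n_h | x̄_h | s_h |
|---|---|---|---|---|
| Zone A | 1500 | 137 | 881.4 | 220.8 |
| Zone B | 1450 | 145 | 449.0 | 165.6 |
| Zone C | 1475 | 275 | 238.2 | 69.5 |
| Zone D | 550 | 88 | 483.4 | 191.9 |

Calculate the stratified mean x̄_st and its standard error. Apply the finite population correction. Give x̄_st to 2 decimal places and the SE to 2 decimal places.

x̄_st ≈ 520.68, SE ≈ 7.03

x̄_st = Σ W_h x̄_h = (1500·881.4 + 1450·449.0 + 1475·238.2 + 550·483.4)/4975 = 520.67638
V̂(x̄_st) = Σ W_h² (1 − n_h/N_h) s_h²/n_h, with W_h = N_h/N and N = 4975:
  stratum Zone A: (1500/4975)²·(1 − 137/1500)·220.8²/137 = 29.3953
  stratum Zone B: (1450/4975)²·(1 − 145/1450)·165.6²/145 = 14.4592
  stratum Zone C: (1475/4975)²·(1 − 275/1475)·69.5²/275 = 1.2561
  stratum Zone D: (550/4975)²·(1 − 88/550)·191.9²/88 = 4.29621
V̂(x̄_st) = 49.4069
SE(x̄_st) = √49.4069 = 7.029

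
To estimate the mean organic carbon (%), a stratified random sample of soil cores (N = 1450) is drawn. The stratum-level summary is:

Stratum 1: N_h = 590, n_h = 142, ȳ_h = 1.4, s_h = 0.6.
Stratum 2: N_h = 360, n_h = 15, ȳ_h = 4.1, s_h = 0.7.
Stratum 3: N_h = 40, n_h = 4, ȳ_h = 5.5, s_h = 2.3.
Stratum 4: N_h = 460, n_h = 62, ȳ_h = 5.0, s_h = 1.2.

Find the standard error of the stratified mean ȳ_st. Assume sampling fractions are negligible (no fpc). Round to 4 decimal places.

SE(ȳ_st) ≈ 0.0760

V̂(ȳ_st) = Σ W_h² s_h²/n_h, with W_h = N_h/N and N = 1450:
  stratum 1: (590/1450)²·0.6²/142 = 0.000419742
  stratum 2: (360/1450)²·0.7²/15 = 0.0020136
  stratum 3: (40/1450)²·2.3²/4 = 0.00100642
  stratum 4: (460/1450)²·1.2²/62 = 0.00233749
V̂(ȳ_st) = 0.00577726
SE(ȳ_st) = √0.00577726 = 0.0760083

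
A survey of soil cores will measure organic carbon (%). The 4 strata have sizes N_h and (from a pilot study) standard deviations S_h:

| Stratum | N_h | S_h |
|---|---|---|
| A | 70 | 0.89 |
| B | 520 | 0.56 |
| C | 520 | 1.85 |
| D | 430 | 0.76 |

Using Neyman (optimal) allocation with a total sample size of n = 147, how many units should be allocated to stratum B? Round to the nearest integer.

Neyman allocation: n_h = n · N_h S_h / Σ N_i S_i, with n = 147.
  stratum A: N_h·S_h = 70·0.89 = 62.30
  stratum B: N_h·S_h = 520·0.56 = 291.20
  stratum C: N_h·S_h = 520·1.85 = 962.00
  stratum D: N_h·S_h = 430·0.76 = 326.80
Σ N_h S_h = 1642.30
n for stratum B = 147·291.20/1642.30 = 26.065 → 26

26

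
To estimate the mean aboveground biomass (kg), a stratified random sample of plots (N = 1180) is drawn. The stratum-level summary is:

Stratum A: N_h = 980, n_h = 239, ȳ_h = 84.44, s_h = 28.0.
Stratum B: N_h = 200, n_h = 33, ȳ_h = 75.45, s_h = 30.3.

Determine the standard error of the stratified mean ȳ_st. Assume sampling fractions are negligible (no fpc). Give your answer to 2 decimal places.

V̂(ȳ_st) = Σ W_h² s_h²/n_h, with W_h = N_h/N and N = 1180:
  stratum A: (980/1180)²·28.0²/239 = 2.26259
  stratum B: (200/1180)²·30.3²/33 = 0.799222
V̂(ȳ_st) = 3.06181
SE(ȳ_st) = √3.06181 = 1.7498

SE(ȳ_st) ≈ 1.75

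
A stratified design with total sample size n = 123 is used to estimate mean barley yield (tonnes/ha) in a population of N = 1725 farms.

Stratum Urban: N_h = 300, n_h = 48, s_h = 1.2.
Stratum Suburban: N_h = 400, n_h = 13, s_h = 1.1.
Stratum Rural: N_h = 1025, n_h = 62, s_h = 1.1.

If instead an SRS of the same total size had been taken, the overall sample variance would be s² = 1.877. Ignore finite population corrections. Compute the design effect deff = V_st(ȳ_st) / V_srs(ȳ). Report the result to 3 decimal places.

V̂(ȳ_st) = Σ W_h² s_h²/n_h, with W_h = N_h/N and N = 1725:
  stratum Urban: (300/1725)²·1.2²/48 = 0.000907372
  stratum Suburban: (400/1725)²·1.1²/13 = 0.00500477
  stratum Rural: (1025/1725)²·1.1²/62 = 0.0068907
V_st = 0.0128028
V_srs = s²/n = 1.877/123 = 0.0152602
deff = V_st / V_srs = 0.0128028/0.0152602 = 0.8390

deff ≈ 0.839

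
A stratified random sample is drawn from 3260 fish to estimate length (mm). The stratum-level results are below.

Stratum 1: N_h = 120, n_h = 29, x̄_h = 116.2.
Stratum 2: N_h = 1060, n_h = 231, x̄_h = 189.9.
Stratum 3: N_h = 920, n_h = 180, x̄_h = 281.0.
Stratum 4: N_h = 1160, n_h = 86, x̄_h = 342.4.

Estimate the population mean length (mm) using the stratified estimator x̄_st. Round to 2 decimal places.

x̄_st ≈ 267.16

N = Σ N_h = 3260. Stratum weights W_h = N_h/N.
x̄_st = (120·116.2 + 1060·189.9 + 920·281.0 + 1160·342.4) / 3260 = 267.1601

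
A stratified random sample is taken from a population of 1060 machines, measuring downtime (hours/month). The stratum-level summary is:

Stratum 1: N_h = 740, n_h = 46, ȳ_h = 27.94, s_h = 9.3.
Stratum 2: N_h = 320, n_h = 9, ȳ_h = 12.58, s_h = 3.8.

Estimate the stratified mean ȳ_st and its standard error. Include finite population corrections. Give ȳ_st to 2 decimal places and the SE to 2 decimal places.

ȳ_st = Σ W_h ȳ_h = (740·27.94 + 320·12.58)/1060 = 23.30302
V̂(ȳ_st) = Σ W_h² (1 − n_h/N_h) s_h²/n_h, with W_h = N_h/N and N = 1060:
  stratum 1: (740/1060)²·(1 − 46/740)·9.3²/46 = 0.859385
  stratum 2: (320/1060)²·(1 − 9/320)·3.8²/9 = 0.14211
V̂(ȳ_st) = 1.00149
SE(ȳ_st) = √1.00149 = 1.00075

ȳ_st ≈ 23.30, SE ≈ 1.00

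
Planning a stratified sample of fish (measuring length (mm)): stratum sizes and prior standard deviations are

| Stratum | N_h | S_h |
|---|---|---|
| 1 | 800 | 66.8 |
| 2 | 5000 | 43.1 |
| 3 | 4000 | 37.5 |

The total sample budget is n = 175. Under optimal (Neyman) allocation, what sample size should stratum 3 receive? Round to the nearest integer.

Neyman allocation: n_h = n · N_h S_h / Σ N_i S_i, with n = 175.
  stratum 1: N_h·S_h = 800·66.8 = 53440.00
  stratum 2: N_h·S_h = 5000·43.1 = 215500.00
  stratum 3: N_h·S_h = 4000·37.5 = 150000.00
Σ N_h S_h = 418940.00
n for stratum 3 = 175·150000.00/418940.00 = 62.658 → 63

63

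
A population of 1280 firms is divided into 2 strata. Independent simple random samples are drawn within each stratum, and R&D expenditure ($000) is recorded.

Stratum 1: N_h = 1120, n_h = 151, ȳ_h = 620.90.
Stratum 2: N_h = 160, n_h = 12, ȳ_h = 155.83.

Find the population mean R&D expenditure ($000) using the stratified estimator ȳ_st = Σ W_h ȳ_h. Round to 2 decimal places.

ȳ_st ≈ 562.77

N = Σ N_h = 1280. Stratum weights W_h = N_h/N.
ȳ_st = (1120·620.90 + 160·155.83) / 1280 = 562.7663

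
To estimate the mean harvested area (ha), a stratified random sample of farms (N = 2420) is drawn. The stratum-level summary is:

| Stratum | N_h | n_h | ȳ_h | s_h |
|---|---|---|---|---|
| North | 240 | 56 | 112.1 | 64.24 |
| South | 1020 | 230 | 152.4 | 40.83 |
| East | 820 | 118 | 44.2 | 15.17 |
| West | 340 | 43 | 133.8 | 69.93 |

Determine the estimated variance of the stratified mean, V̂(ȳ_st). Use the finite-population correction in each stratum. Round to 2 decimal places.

V̂(ȳ_st) ≈ 3.71

V̂(ȳ_st) = Σ W_h² (1 − n_h/N_h) s_h²/n_h, with W_h = N_h/N and N = 2420:
  stratum North: (240/2420)²·(1 − 56/240)·64.24²/56 = 0.555676
  stratum South: (1020/2420)²·(1 − 230/1020)·40.83²/230 = 0.997304
  stratum East: (820/2420)²·(1 − 118/820)·15.17²/118 = 0.191694
  stratum West: (340/2420)²·(1 − 43/340)·69.93²/43 = 1.96094
V̂(ȳ_st) = 3.70561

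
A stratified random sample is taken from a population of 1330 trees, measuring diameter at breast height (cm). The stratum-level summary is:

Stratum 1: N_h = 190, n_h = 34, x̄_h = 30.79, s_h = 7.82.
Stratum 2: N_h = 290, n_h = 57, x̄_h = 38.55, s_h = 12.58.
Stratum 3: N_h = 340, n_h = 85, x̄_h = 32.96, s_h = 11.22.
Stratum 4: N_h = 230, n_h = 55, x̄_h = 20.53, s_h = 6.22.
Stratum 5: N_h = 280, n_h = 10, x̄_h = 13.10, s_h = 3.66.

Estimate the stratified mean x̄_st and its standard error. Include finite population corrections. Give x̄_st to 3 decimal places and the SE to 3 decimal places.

x̄_st ≈ 27.538, SE ≈ 0.531

x̄_st = Σ W_h x̄_h = (190·30.79 + 290·38.55 + 340·32.96 + 230·20.53 + 280·13.10)/1330 = 27.53827
V̂(x̄_st) = Σ W_h² (1 − n_h/N_h) s_h²/n_h, with W_h = N_h/N and N = 1330:
  stratum 1: (190/1330)²·(1 − 34/190)·7.82²/34 = 0.0301377
  stratum 2: (290/1330)²·(1 − 57/290)·12.58²/57 = 0.106056
  stratum 3: (340/1330)²·(1 − 85/340)·11.22²/85 = 0.072591
  stratum 4: (230/1330)²·(1 − 55/230)·6.22²/55 = 0.0160059
  stratum 5: (280/1330)²·(1 − 10/280)·3.66²/10 = 0.0572507
V̂(x̄_st) = 0.282042
SE(x̄_st) = √0.282042 = 0.531076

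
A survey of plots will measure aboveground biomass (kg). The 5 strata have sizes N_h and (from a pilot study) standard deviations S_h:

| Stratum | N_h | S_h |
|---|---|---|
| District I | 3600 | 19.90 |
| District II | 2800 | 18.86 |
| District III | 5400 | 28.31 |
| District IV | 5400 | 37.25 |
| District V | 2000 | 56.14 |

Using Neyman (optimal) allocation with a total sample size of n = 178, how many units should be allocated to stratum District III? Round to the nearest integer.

46

Neyman allocation: n_h = n · N_h S_h / Σ N_i S_i, with n = 178.
  stratum District I: N_h·S_h = 3600·19.90 = 71640.00
  stratum District II: N_h·S_h = 2800·18.86 = 52808.00
  stratum District III: N_h·S_h = 5400·28.31 = 152874.00
  stratum District IV: N_h·S_h = 5400·37.25 = 201150.00
  stratum District V: N_h·S_h = 2000·56.14 = 112280.00
Σ N_h S_h = 590752.00
n for stratum District III = 178·152874.00/590752.00 = 46.063 → 46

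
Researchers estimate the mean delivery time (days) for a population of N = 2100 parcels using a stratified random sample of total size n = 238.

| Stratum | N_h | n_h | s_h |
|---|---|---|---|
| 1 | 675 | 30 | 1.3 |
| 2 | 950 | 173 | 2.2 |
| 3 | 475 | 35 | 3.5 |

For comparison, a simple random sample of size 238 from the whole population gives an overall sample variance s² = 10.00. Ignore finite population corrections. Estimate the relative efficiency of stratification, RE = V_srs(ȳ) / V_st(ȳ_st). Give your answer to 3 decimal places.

RE ≈ 1.427

V̂(ȳ_st) = Σ W_h² s_h²/n_h, with W_h = N_h/N and N = 2100:
  stratum 1: (675/2100)²·1.3²/30 = 0.00582015
  stratum 2: (950/2100)²·2.2²/173 = 0.00572543
  stratum 3: (475/2100)²·3.5²/35 = 0.0179067
V_st = 0.0294523
V_srs = s²/n = 10.00/238 = 0.0420168
Relative efficiency = V_srs / V_st = 0.0420168/0.0294523 = 1.4266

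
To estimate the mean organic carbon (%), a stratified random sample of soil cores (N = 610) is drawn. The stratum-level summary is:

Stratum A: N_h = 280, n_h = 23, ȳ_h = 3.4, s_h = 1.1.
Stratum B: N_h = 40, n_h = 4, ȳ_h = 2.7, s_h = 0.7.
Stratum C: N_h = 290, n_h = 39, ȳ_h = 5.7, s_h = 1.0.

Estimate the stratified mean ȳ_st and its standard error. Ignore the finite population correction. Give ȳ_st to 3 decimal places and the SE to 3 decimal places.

ȳ_st ≈ 4.448, SE ≈ 0.132

ȳ_st = Σ W_h ȳ_h = (280·3.4 + 40·2.7 + 290·5.7)/610 = 4.44754
V̂(ȳ_st) = Σ W_h² s_h²/n_h, with W_h = N_h/N and N = 610:
  stratum A: (280/610)²·1.1²/23 = 0.0110844
  stratum B: (40/610)²·0.7²/4 = 0.00052674
  stratum C: (290/610)²·1.0²/39 = 0.00579524
V̂(ȳ_st) = 0.0174064
SE(ȳ_st) = √0.0174064 = 0.131933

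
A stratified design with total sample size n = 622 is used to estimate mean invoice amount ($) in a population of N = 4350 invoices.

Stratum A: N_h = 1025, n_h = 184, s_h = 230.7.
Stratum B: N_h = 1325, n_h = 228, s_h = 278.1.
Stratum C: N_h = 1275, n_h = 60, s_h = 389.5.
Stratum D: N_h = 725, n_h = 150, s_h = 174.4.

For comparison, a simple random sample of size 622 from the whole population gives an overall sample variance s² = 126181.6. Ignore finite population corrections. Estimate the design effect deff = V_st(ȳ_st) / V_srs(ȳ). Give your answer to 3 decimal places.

deff ≈ 1.333

V̂(ȳ_st) = Σ W_h² s_h²/n_h, with W_h = N_h/N and N = 4350:
  stratum A: (1025/4350)²·230.7²/184 = 16.06
  stratum B: (1325/4350)²·278.1²/228 = 31.4717
  stratum C: (1275/4350)²·389.5²/60 = 217.223
  stratum D: (725/4350)²·174.4²/150 = 5.63247
V_st = 270.387
V_srs = s²/n = 126181.6/622 = 202.864
deff = V_st / V_srs = 270.387/202.864 = 1.3328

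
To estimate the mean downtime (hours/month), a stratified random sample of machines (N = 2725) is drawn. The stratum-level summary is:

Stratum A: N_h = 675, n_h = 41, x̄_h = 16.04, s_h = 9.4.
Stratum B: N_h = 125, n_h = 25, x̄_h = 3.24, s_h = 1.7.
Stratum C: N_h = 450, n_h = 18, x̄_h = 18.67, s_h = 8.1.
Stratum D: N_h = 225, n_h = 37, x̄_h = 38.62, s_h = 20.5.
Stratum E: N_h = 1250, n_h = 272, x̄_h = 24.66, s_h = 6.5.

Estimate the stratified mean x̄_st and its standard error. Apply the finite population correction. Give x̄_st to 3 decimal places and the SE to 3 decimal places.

x̄_st ≈ 21.706, SE ≈ 0.557

x̄_st = Σ W_h x̄_h = (675·16.04 + 125·3.24 + 450·18.67 + 225·38.62 + 1250·24.66)/2725 = 21.70569
V̂(x̄_st) = Σ W_h² (1 − n_h/N_h) s_h²/n_h, with W_h = N_h/N and N = 2725:
  stratum A: (675/2725)²·(1 − 41/675)·9.4²/41 = 0.124203
  stratum B: (125/2725)²·(1 − 25/125)·1.7²/25 = 0.000194596
  stratum C: (450/2725)²·(1 − 18/450)·8.1²/18 = 0.0954247
  stratum D: (225/2725)²·(1 − 37/225)·20.5²/37 = 0.0647014
  stratum E: (1250/2725)²·(1 − 272/1250)·6.5²/272 = 0.0255725
V̂(x̄_st) = 0.310096
SE(x̄_st) = √0.310096 = 0.556863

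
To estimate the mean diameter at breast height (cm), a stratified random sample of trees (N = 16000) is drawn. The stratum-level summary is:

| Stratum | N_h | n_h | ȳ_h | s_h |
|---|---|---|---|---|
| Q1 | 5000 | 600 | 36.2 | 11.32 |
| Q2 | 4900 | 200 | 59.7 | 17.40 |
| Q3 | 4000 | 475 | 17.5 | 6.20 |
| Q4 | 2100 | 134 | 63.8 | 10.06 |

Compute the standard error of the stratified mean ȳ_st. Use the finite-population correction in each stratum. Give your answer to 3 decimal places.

SE(ȳ_st) ≈ 0.414

V̂(ȳ_st) = Σ W_h² (1 − n_h/N_h) s_h²/n_h, with W_h = N_h/N and N = 16000:
  stratum Q1: (5000/16000)²·(1 − 600/5000)·11.32²/600 = 0.0183537
  stratum Q2: (4900/16000)²·(1 − 200/4900)·17.40²/200 = 0.136183
  stratum Q3: (4000/16000)²·(1 − 475/4000)·6.20²/475 = 0.00445727
  stratum Q4: (2100/16000)²·(1 − 134/2100)·10.06²/134 = 0.0121802
V̂(ȳ_st) = 0.171174
SE(ȳ_st) = √0.171174 = 0.413732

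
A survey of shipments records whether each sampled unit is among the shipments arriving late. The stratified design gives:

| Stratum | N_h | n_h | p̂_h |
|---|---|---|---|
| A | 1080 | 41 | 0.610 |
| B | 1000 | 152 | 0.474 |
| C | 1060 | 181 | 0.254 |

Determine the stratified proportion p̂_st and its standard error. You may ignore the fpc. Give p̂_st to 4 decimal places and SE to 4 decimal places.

p̂_st ≈ 0.4465, SE ≈ 0.0315

N = 3140; stratum weights W_h = N_h/N.
p̂_st = Σ W_h p̂_h = (1080·0.610 + 1000·0.474 + 1060·0.254)/3140 = 0.44651
V̂(p̂_st) = Σ W_h² p̂_h(1−p̂_h)/(n_h−1):
  stratum A: (1080/3140)²·0.610·0.390/40 = 0.000703595
  stratum B: (1000/3140)²·0.474·0.526/151 = 0.000167466
  stratum C: (1060/3140)²·0.254·0.746/180 = 0.000119964
V̂(p̂_st) = 0.000991026; SE = √V̂ = 0.0314806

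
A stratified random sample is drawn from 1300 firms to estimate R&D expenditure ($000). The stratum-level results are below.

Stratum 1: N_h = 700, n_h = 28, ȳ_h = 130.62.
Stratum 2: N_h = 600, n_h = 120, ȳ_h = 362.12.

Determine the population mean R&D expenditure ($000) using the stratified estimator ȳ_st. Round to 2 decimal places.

ȳ_st ≈ 237.47

N = Σ N_h = 1300. Stratum weights W_h = N_h/N.
ȳ_st = (700·130.62 + 600·362.12) / 1300 = 237.4662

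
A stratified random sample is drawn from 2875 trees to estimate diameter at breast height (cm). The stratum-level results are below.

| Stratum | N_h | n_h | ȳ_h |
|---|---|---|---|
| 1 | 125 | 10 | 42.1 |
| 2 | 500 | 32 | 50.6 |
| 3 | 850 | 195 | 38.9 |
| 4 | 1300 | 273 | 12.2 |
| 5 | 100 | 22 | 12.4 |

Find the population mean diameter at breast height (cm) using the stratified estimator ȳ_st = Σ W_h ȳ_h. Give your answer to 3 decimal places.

N = Σ N_h = 2875. Stratum weights W_h = N_h/N.
ȳ_st = (125·42.1 + 500·50.6 + 850·38.9 + 1300·12.2 + 100·12.4) / 2875 = 28.07913

ȳ_st ≈ 28.079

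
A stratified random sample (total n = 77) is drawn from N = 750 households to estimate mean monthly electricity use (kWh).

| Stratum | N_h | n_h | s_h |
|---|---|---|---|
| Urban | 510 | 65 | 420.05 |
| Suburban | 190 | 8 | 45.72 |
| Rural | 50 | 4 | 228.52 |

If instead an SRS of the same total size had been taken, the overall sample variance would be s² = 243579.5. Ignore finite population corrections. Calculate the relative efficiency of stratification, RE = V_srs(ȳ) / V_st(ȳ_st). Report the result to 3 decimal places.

V̂(ȳ_st) = Σ W_h² s_h²/n_h, with W_h = N_h/N and N = 750:
  stratum Urban: (510/750)²·420.05²/65 = 1255.18
  stratum Suburban: (190/750)²·45.72²/8 = 16.769
  stratum Rural: (50/750)²·228.52²/4 = 58.0238
V_st = 1329.97
V_srs = s²/n = 243579.5/77 = 3163.37
Relative efficiency = V_srs / V_st = 3163.37/1329.97 = 2.3785

RE ≈ 2.379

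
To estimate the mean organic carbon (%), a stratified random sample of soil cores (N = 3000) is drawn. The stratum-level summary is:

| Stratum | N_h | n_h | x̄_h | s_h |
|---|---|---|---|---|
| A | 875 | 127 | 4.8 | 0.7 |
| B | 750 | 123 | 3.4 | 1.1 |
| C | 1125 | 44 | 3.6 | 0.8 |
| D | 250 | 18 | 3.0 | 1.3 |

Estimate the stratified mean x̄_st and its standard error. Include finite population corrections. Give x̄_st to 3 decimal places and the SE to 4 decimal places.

x̄_st = Σ W_h x̄_h = (875·4.8 + 750·3.4 + 1125·3.6 + 250·3.0)/3000 = 3.85000
V̂(x̄_st) = Σ W_h² (1 − n_h/N_h) s_h²/n_h, with W_h = N_h/N and N = 3000:
  stratum A: (875/3000)²·(1 − 127/875)·0.7²/127 = 0.000280582
  stratum B: (750/3000)²·(1 − 123/750)·1.1²/123 = 0.000514004
  stratum C: (1125/3000)²·(1 − 44/1125)·0.8²/44 = 0.00196545
  stratum D: (250/3000)²·(1 − 18/250)·1.3²/18 = 0.000605062
V̂(x̄_st) = 0.0033651
SE(x̄_st) = √0.0033651 = 0.0580095

x̄_st ≈ 3.850, SE ≈ 0.0580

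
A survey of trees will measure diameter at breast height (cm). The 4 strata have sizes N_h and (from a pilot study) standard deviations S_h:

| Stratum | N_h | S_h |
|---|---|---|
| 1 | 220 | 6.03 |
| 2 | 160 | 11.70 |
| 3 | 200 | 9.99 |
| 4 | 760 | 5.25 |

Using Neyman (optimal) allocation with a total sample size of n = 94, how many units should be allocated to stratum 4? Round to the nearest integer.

41

Neyman allocation: n_h = n · N_h S_h / Σ N_i S_i, with n = 94.
  stratum 1: N_h·S_h = 220·6.03 = 1326.60
  stratum 2: N_h·S_h = 160·11.70 = 1872.00
  stratum 3: N_h·S_h = 200·9.99 = 1998.00
  stratum 4: N_h·S_h = 760·5.25 = 3990.00
Σ N_h S_h = 9186.60
n for stratum 4 = 94·3990.00/9186.60 = 40.827 → 41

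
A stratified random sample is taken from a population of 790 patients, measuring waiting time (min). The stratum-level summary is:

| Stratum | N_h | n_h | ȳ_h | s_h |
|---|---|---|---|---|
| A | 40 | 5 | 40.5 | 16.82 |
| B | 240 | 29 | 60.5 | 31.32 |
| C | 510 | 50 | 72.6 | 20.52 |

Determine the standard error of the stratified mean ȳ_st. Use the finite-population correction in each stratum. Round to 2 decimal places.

V̂(ȳ_st) = Σ W_h² (1 − n_h/N_h) s_h²/n_h, with W_h = N_h/N and N = 790:
  stratum A: (40/790)²·(1 − 5/40)·16.82²/5 = 0.126928
  stratum B: (240/790)²·(1 − 29/240)·31.32²/29 = 2.74464
  stratum C: (510/790)²·(1 − 50/510)·20.52²/50 = 3.16562
V̂(ȳ_st) = 6.03718
SE(ȳ_st) = √6.03718 = 2.45707

SE(ȳ_st) ≈ 2.46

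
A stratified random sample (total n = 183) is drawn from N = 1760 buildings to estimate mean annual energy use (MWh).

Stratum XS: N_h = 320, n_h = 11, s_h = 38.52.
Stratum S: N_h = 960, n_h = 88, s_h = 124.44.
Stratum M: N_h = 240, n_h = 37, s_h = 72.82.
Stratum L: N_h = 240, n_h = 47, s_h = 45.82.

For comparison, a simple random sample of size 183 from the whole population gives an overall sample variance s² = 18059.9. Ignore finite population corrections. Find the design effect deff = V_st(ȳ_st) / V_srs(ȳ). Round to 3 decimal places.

V̂(ȳ_st) = Σ W_h² s_h²/n_h, with W_h = N_h/N and N = 1760:
  stratum XS: (320/1760)²·38.52²/11 = 4.45917
  stratum S: (960/1760)²·124.44²/88 = 52.3546
  stratum M: (240/1760)²·72.82²/37 = 2.665
  stratum L: (240/1760)²·45.82²/47 = 0.830634
V_st = 60.3094
V_srs = s²/n = 18059.9/183 = 98.688
deff = V_st / V_srs = 60.3094/98.688 = 0.6111

deff ≈ 0.611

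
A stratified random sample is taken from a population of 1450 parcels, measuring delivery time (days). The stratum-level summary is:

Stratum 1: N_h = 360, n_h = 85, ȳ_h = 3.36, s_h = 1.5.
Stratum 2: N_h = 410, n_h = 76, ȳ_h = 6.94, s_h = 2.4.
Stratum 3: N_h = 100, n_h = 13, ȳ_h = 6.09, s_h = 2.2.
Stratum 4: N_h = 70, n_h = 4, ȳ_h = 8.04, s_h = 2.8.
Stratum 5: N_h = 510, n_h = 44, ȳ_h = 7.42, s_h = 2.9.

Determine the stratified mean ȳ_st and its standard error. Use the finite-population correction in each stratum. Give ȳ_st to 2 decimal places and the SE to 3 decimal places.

ȳ_st ≈ 6.21, SE ≈ 0.183

ȳ_st = Σ W_h ȳ_h = (360·3.36 + 410·6.94 + 100·6.09 + 70·8.04 + 510·7.42)/1450 = 6.21448
V̂(ȳ_st) = Σ W_h² (1 − n_h/N_h) s_h²/n_h, with W_h = N_h/N and N = 1450:
  stratum 1: (360/1450)²·(1 − 85/360)·1.5²/85 = 0.00124642
  stratum 2: (410/1450)²·(1 − 76/410)·2.4²/76 = 0.00493632
  stratum 3: (100/1450)²·(1 − 13/100)·2.2²/13 = 0.00154058
  stratum 4: (70/1450)²·(1 − 4/70)·2.8²/4 = 0.00430687
  stratum 5: (510/1450)²·(1 − 44/510)·2.9²/44 = 0.0216055
V̂(ȳ_st) = 0.0336356
SE(ȳ_st) = √0.0336356 = 0.1834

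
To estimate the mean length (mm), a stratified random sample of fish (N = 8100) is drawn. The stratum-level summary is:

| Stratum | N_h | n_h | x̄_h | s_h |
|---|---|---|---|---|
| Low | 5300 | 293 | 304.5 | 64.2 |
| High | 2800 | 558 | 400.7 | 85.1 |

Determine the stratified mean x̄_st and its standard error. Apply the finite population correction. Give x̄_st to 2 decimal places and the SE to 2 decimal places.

x̄_st ≈ 337.75, SE ≈ 2.63

x̄_st = Σ W_h x̄_h = (5300·304.5 + 2800·400.7)/8100 = 337.75432
V̂(x̄_st) = Σ W_h² (1 − n_h/N_h) s_h²/n_h, with W_h = N_h/N and N = 8100:
  stratum Low: (5300/8100)²·(1 − 293/5300)·64.2²/293 = 5.68965
  stratum High: (2800/8100)²·(1 − 558/2800)·85.1²/558 = 1.24179
V̂(x̄_st) = 6.93145
SE(x̄_st) = √6.93145 = 2.63276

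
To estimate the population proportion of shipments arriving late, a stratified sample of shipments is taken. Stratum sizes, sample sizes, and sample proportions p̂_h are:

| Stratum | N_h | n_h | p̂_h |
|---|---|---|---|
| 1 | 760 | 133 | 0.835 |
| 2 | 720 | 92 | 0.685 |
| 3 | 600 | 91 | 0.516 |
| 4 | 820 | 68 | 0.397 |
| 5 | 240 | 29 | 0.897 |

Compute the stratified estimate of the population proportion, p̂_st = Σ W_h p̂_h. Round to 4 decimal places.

N = 3140; stratum weights W_h = N_h/N.
p̂_st = Σ W_h p̂_h = (760·0.835 + 720·0.685 + 600·0.516 + 820·0.397 + 240·0.897)/3140 = 0.63001

p̂_st ≈ 0.6300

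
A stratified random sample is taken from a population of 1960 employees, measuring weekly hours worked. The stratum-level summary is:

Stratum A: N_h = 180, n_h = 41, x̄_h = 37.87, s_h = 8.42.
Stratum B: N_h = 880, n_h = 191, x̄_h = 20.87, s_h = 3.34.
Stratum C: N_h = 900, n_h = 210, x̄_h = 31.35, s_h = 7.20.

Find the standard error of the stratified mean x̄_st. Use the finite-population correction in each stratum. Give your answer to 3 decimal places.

SE(x̄_st) ≈ 0.246

V̂(x̄_st) = Σ W_h² (1 − n_h/N_h) s_h²/n_h, with W_h = N_h/N and N = 1960:
  stratum A: (180/1960)²·(1 − 41/180)·8.42²/41 = 0.011262
  stratum B: (880/1960)²·(1 − 191/880)·3.34²/191 = 0.00921827
  stratum C: (900/1960)²·(1 − 210/900)·7.20²/210 = 0.0399048
V̂(x̄_st) = 0.0603851
SE(x̄_st) = √0.0603851 = 0.245734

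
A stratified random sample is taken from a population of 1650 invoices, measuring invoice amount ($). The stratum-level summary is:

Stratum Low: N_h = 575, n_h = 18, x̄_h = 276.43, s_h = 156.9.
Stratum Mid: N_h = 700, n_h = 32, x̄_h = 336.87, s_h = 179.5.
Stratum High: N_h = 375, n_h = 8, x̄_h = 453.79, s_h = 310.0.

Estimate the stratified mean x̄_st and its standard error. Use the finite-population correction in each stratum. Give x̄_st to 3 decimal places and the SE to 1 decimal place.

x̄_st ≈ 342.380, SE ≈ 30.7

x̄_st = Σ W_h x̄_h = (575·276.43 + 700·336.87 + 375·453.79)/1650 = 342.38030
V̂(x̄_st) = Σ W_h² (1 − n_h/N_h) s_h²/n_h, with W_h = N_h/N and N = 1650:
  stratum Low: (575/1650)²·(1 − 18/575)·156.9²/18 = 160.89
  stratum Mid: (700/1650)²·(1 − 32/700)·179.5²/32 = 172.936
  stratum High: (375/1650)²·(1 − 8/375)·310.0²/8 = 607.243
V̂(x̄_st) = 941.069
SE(x̄_st) = √941.069 = 30.6769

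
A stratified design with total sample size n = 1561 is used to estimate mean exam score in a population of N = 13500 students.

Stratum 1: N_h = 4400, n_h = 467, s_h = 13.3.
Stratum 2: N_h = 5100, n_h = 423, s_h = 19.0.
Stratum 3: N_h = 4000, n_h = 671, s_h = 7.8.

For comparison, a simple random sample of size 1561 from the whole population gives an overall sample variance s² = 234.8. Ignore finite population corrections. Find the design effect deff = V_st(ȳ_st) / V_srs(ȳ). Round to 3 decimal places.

V̂(ȳ_st) = Σ W_h² s_h²/n_h, with W_h = N_h/N and N = 13500:
  stratum 1: (4400/13500)²·13.3²/467 = 0.0402369
  stratum 2: (5100/13500)²·19.0²/423 = 0.121798
  stratum 3: (4000/13500)²·7.8²/671 = 0.00796011
V_st = 0.169995
V_srs = s²/n = 234.8/1561 = 0.150416
deff = V_st / V_srs = 0.169995/0.150416 = 1.1302

deff ≈ 1.130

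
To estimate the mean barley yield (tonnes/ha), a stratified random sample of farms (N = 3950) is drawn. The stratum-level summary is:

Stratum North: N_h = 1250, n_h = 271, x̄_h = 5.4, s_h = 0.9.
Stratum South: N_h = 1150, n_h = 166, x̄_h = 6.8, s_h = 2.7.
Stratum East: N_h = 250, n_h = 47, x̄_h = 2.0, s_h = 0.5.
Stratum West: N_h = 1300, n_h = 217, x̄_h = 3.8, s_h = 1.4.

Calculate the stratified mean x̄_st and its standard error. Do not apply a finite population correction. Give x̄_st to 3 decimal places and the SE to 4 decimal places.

x̄_st = Σ W_h x̄_h = (1250·5.4 + 1150·6.8 + 250·2.0 + 1300·3.8)/3950 = 5.06582
V̂(x̄_st) = Σ W_h² s_h²/n_h, with W_h = N_h/N and N = 3950:
  stratum North: (1250/3950)²·0.9²/271 = 0.000299324
  stratum South: (1150/3950)²·2.7²/166 = 0.00372238
  stratum East: (250/3950)²·0.5²/47 = 2.13073e-05
  stratum West: (1300/3950)²·1.4²/217 = 0.000978338
V̂(x̄_st) = 0.00502135
SE(x̄_st) = √0.00502135 = 0.0708615

x̄_st ≈ 5.066, SE ≈ 0.0709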